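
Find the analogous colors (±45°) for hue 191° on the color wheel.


Base hue: 191°
Left analog: (191 - 45) mod 360 = 146°
Right analog: (191 + 45) mod 360 = 236°
Analogous hues = 146° and 236°


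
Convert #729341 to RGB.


72 → 114 (R)
93 → 147 (G)
41 → 65 (B)
= RGB(114, 147, 65)


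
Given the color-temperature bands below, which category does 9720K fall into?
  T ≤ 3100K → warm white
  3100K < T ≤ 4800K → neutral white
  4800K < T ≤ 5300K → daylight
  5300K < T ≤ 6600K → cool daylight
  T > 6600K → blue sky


Temperature: 9720K
9720K > 6600K → blue sky
Classification: blue sky


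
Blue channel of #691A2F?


Color: #691A2F
R = 69 = 105
G = 1A = 26
B = 2F = 47
Blue = 47


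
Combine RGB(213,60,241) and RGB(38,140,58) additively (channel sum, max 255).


Additive: each channel = min(255, C₁+C₂)
R: 213+38 = 251 → 251
G: 60+140 = 200 → 200
B: 241+58 = 299 → 255
= RGB(251, 200, 255)


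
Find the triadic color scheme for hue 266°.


Triadic: equally spaced at 120° intervals
H1 = 266°
H2 = (266 + 120) mod 360 = 26°
H3 = (266 + 240) mod 360 = 146°
Triadic = 266°, 26°, 146°


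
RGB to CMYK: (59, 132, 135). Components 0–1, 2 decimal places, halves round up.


R'=59/255≈0.2314, G'=132/255≈0.5176, B'=135/255≈0.5294
K = 1 - max(R',G',B') = 1 - 135/255 = 120/255 = 0.47058… → 0.47
(1-R'-K)/(1-K) simplifies to (max-R)/max with max = 135:
C = (135-59)/135 = 76/135 = 0.56296… → 0.56
M = (135-132)/135 = 3/135 = 0.02222… → 0.02
Y = (135-135)/135 = 0/135 = 0 → 0.00
= CMYK(0.56, 0.02, 0.00, 0.47)


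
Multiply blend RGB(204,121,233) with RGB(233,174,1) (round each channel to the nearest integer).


Multiply: C = A×B/255, rounded to nearest integer
R: 204×233/255 = 47532/255 ≈ 186.400 → 186
G: 121×174/255 = 21054/255 ≈ 82.565 → 83
B: 233×1/255 = 233/255 ≈ 0.914 → 1
= RGB(186, 83, 1)


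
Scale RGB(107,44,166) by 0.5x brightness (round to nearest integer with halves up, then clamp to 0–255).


Multiply each channel by 0.5, round half up, clamp to [0, 255]
R: 107×0.5 = 53.5 → round → 54
G: 44×0.5 = 22
B: 166×0.5 = 83
= RGB(54, 22, 83)


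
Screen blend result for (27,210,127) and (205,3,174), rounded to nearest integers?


Screen: C = 255 - (255-A)×(255-B)/255, rounded to nearest integer
R: 255 - (255-27)×(255-205)/255 = 255 - 11400/255 ≈ 255 - 44.706 = 210.294 → 210
G: 255 - (255-210)×(255-3)/255 = 255 - 11340/255 ≈ 255 - 44.471 = 210.529 → 211
B: 255 - (255-127)×(255-174)/255 = 255 - 10368/255 ≈ 255 - 40.659 = 214.341 → 214
= RGB(210, 211, 214)


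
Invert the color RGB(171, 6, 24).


Invert: (255-R, 255-G, 255-B)
R: 255-171 = 84
G: 255-6 = 249
B: 255-24 = 231
= RGB(84, 249, 231)


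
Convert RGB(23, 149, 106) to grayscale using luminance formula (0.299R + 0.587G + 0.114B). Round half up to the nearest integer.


Gray = 0.299×R + 0.587×G + 0.114×B
Gray = 0.299×23 + 0.587×149 + 0.114×106
Gray = 6.877 + 87.463 + 12.084
Gray = 106.424 → round half up → 106
Gray = 106


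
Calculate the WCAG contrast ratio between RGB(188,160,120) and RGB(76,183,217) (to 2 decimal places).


Linearize each sRGB channel c=v/255: c/12.92 if c ≤ 0.04045 else ((c+0.055)/1.055)^2.4
L = 0.2126×R_lin + 0.7152×G_lin + 0.0722×B_lin
Color 1 (188,160,120):
  R=188: 188/255≈0.7373 > 0.04045 → ((0.7373+0.055)/1.055)^2.4 ≈ 0.50289
  G=160: 160/255≈0.6275 > 0.04045 → ((0.6275+0.055)/1.055)^2.4 ≈ 0.35153
  B=120: 120/255≈0.4706 > 0.04045 → ((0.4706+0.055)/1.055)^2.4 ≈ 0.18782
  L1 = 0.2126×0.50289 + 0.7152×0.35153 + 0.0722×0.18782 ≈ 0.37189
Color 2 (76,183,217):
  R=76: 76/255≈0.2980 > 0.04045 → ((0.2980+0.055)/1.055)^2.4 ≈ 0.07227
  G=183: 183/255≈0.7176 > 0.04045 → ((0.7176+0.055)/1.055)^2.4 ≈ 0.47353
  B=217: 217/255≈0.8510 > 0.04045 → ((0.8510+0.055)/1.055)^2.4 ≈ 0.69387
  L2 = 0.2126×0.07227 + 0.7152×0.47353 + 0.0722×0.69387 ≈ 0.40413
Lighter = 0.40413, Darker = 0.37189
Ratio = (L_lighter + 0.05) / (L_darker + 0.05)
Ratio = (0.40413 + 0.05) / (0.37189 + 0.05) = 0.45413 / 0.42189 ≈ 1.0764
Ratio ≈ 1.08:1


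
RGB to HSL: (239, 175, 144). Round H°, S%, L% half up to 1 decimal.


Normalize: R'=239/255≈0.9373, G'=175/255≈0.6863, B'=144/255≈0.5647
Max=239/255, Min=144/255, Δ=Max-Min=95/255
L = (Max+Min)/2 = (239+144)/510 = 383/510 = 0.75098… → L = 75.1%
L > 0.5 → S = Δ/(2-Max-Min) = 95/(510-239-144) = 95/127 = 0.74803… → S = 74.8%
(the 1/255 factors cancel in S and H, so raw channel differences can be used)
Max is R' → H = 60 × (((G-B)/Δ) mod 6) = 60 × (((175-144)/95) mod 6)
  31/95 = 0.3263…
  H = 60 × 0.3263… = 19.578…° → H = 19.6°
= HSL(19.6°, 74.8%, 75.1%)


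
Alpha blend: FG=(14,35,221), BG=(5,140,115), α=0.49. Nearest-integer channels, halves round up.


C = α×F + (1-α)×B, with 1-α = 0.51
R: 0.49×14 + 0.51×5 = 6.86 + 2.55 = 9.41 → 9
G: 0.49×35 + 0.51×140 = 17.15 + 71.40 = 88.55 → 89
B: 0.49×221 + 0.51×115 = 108.29 + 58.65 = 166.94 → 167
= RGB(9, 89, 167)


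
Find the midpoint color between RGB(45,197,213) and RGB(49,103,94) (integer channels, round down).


Midpoint: each channel = ⌊(C₁+C₂)/2⌋
R: ⌊(45+49)/2⌋ = 47
G: ⌊(197+103)/2⌋ = 150
B: ⌊(213+94)/2⌋ = 153
= RGB(47, 150, 153)


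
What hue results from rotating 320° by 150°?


New hue = (H + rotation) mod 360
New hue = (320 + 150) mod 360
= 470 mod 360
= 110°


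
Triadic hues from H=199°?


Triadic: equally spaced at 120° intervals
H1 = 199°
H2 = (199 + 120) mod 360 = 319°
H3 = (199 + 240) mod 360 = 79°
Triadic = 199°, 319°, 79°


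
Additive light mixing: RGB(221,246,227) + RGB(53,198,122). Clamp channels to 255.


Additive: each channel = min(255, C₁+C₂)
R: 221+53 = 274 → 255
G: 246+198 = 444 → 255
B: 227+122 = 349 → 255
= RGB(255, 255, 255)


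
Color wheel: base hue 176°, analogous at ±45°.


Base hue: 176°
Left analog: (176 - 45) mod 360 = 131°
Right analog: (176 + 45) mod 360 = 221°
Analogous hues = 131° and 221°


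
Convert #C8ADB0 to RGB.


C8 → 200 (R)
AD → 173 (G)
B0 → 176 (B)
= RGB(200, 173, 176)


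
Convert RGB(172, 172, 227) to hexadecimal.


R = 172 → AC (hex)
G = 172 → AC (hex)
B = 227 → E3 (hex)
Hex = #ACACE3


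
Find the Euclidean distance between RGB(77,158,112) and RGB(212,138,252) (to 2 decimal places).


d = √[(R₁-R₂)² + (G₁-G₂)² + (B₁-B₂)²]
d = √[(77-212)² + (158-138)² + (112-252)²]
d = √[18225 + 400 + 19600]
d = √38225
d ≈ 195.51


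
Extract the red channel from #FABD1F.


Color: #FABD1F
R = FA = 250
G = BD = 189
B = 1F = 31
Red = 250


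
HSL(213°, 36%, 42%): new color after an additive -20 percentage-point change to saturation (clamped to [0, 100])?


Original S = 36%
Adjustment = -20 percentage points
New S = 36 + (-20) = 16
Clamp to [0, 100] → 16
= HSL(213°, 16%, 42%)


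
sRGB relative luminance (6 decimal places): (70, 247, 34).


Linearize each channel (sRGB transfer function): c = v/255; c_lin = c/12.92 if c ≤ 0.04045, else ((c+0.055)/1.055)^2.4
  R: 70/255 ≈ 0.274510 > 0.04045 → ((0.274510+0.055)/1.055)^2.4 ≈ 0.061246
  G: 247/255 ≈ 0.968627 > 0.04045 → ((0.968627+0.055)/1.055)^2.4 ≈ 0.930111
  B: 34/255 ≈ 0.133333 > 0.04045 → ((0.133333+0.055)/1.055)^2.4 ≈ 0.015996
R_lin = 0.061246, G_lin = 0.930111, B_lin = 0.015996
L = 0.2126×R + 0.7152×G + 0.0722×B
L = 0.2126×0.061246 + 0.7152×0.930111 + 0.0722×0.015996
L ≈ 0.679391


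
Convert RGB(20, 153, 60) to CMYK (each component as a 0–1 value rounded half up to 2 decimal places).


R'=20/255≈0.0784, G'=153/255≈0.6000, B'=60/255≈0.2353
K = 1 - max(R',G',B') = 1 - 153/255 = 102/255 = 0.4 → 0.40
(1-R'-K)/(1-K) simplifies to (max-R)/max with max = 153:
C = (153-20)/153 = 133/153 = 0.86928… → 0.87
M = (153-153)/153 = 0/153 = 0 → 0.00
Y = (153-60)/153 = 93/153 = 0.60784… → 0.61
= CMYK(0.87, 0.00, 0.61, 0.40)


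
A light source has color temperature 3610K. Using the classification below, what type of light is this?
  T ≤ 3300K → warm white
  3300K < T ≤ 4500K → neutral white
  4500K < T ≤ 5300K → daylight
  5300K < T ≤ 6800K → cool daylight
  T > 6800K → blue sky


Temperature: 3610K
3300K < 3610K ≤ 4500K → neutral white
Classification: neutral white


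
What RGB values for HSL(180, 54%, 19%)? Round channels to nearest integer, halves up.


H=180°, S=0.54, L=0.19
C = (1-|2L-1|)×S = (1-|-0.62|)×0.54 = 0.2052
H' = H/60 = 180/60 ≈ 3.0000; X = C×(1-|H' mod 2 - 1|) = 0.2052
m = L - C/2 = 0.19 - 0.1026 = 0.0874
Sector ⌊H'⌋ = 3 → (R',G',B') = (0.0, 0.2052, 0.2052)
RGB = ((R'+m)×255, (G'+m)×255, (B'+m)×255) = (22.287, 74.613, 74.613)
Round half up → RGB(22, 75, 75)


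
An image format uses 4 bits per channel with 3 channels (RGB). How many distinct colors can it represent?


Total bits = 4 bits/channel × 3 channels = 12 bits
Distinct colors = 2^12
= 4,096 colors


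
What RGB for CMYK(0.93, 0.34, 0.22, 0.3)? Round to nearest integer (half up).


R = 255 × (1-C) × (1-K) = 255 × 0.07 × 0.70 = 12.495 → 12
G = 255 × (1-M) × (1-K) = 255 × 0.66 × 0.70 = 117.81 → 118
B = 255 × (1-Y) × (1-K) = 255 × 0.78 × 0.70 = 139.23 → 139
= RGB(12, 118, 139)


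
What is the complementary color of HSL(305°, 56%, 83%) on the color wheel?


Complement = opposite side of color wheel = hue + 180°
H' = (305 + 180) mod 360 = 125°
S and L unchanged.
= HSL(125°, 56%, 83%)


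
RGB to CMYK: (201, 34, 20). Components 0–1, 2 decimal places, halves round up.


R'=201/255≈0.7882, G'=34/255≈0.1333, B'=20/255≈0.0784
K = 1 - max(R',G',B') = 1 - 201/255 = 54/255 = 0.21176… → 0.21
(1-R'-K)/(1-K) simplifies to (max-R)/max with max = 201:
C = (201-201)/201 = 0/201 = 0 → 0.00
M = (201-34)/201 = 167/201 = 0.83084… → 0.83
Y = (201-20)/201 = 181/201 = 0.90049… → 0.90
= CMYK(0.00, 0.83, 0.90, 0.21)


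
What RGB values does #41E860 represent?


41 → 65 (R)
E8 → 232 (G)
60 → 96 (B)
= RGB(65, 232, 96)


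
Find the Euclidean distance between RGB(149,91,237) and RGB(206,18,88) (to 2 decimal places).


d = √[(R₁-R₂)² + (G₁-G₂)² + (B₁-B₂)²]
d = √[(149-206)² + (91-18)² + (237-88)²]
d = √[3249 + 5329 + 22201]
d = √30779
d ≈ 175.44


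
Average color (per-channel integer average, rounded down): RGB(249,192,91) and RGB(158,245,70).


Midpoint: each channel = ⌊(C₁+C₂)/2⌋
R: ⌊(249+158)/2⌋ = 203
G: ⌊(192+245)/2⌋ = 218
B: ⌊(91+70)/2⌋ = 80
= RGB(203, 218, 80)


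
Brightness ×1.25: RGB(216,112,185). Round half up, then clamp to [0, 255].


Multiply each channel by 1.25, round half up, clamp to [0, 255]
R: 216×1.25 = 270 → clamp → 255
G: 112×1.25 = 140
B: 185×1.25 = 231.25 → round → 231
= RGB(255, 140, 231)


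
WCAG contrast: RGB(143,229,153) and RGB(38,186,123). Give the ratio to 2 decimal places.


Linearize each sRGB channel c=v/255: c/12.92 if c ≤ 0.04045 else ((c+0.055)/1.055)^2.4
L = 0.2126×R_lin + 0.7152×G_lin + 0.0722×B_lin
Color 1 (143,229,153):
  R=143: 143/255≈0.5608 > 0.04045 → ((0.5608+0.055)/1.055)^2.4 ≈ 0.27468
  G=229: 229/255≈0.8980 > 0.04045 → ((0.8980+0.055)/1.055)^2.4 ≈ 0.78354
  B=153: 153/255≈0.6000 > 0.04045 → ((0.6000+0.055)/1.055)^2.4 ≈ 0.31855
  L1 = 0.2126×0.27468 + 0.7152×0.78354 + 0.0722×0.31855 ≈ 0.64178
Color 2 (38,186,123):
  R=38: 38/255≈0.1490 > 0.04045 → ((0.1490+0.055)/1.055)^2.4 ≈ 0.01938
  G=186: 186/255≈0.7294 > 0.04045 → ((0.7294+0.055)/1.055)^2.4 ≈ 0.49102
  B=123: 123/255≈0.4824 > 0.04045 → ((0.4824+0.055)/1.055)^2.4 ≈ 0.19807
  L2 = 0.2126×0.01938 + 0.7152×0.49102 + 0.0722×0.19807 ≈ 0.36960
Lighter = 0.64178, Darker = 0.36960
Ratio = (L_lighter + 0.05) / (L_darker + 0.05)
Ratio = (0.64178 + 0.05) / (0.36960 + 0.05) = 0.69178 / 0.41960 ≈ 1.6487
Ratio ≈ 1.65:1


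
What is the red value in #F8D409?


Color: #F8D409
R = F8 = 248
G = D4 = 212
B = 09 = 9
Red = 248


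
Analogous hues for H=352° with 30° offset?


Base hue: 352°
Left analog: (352 - 30) mod 360 = 322°
Right analog: (352 + 30) mod 360 = 22°
Analogous hues = 322° and 22°


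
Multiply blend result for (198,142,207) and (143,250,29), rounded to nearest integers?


Multiply: C = A×B/255, rounded to nearest integer
R: 198×143/255 = 28314/255 ≈ 111.035 → 111
G: 142×250/255 = 35500/255 ≈ 139.216 → 139
B: 207×29/255 = 6003/255 ≈ 23.541 → 24
= RGB(111, 139, 24)


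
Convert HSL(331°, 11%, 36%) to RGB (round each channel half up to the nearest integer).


H=331°, S=0.11, L=0.36
C = (1-|2L-1|)×S = (1-|-0.28|)×0.11 = 0.0792
H' = H/60 = 331/60 ≈ 5.5167; X = C×(1-|H' mod 2 - 1|) = 0.03828
m = L - C/2 = 0.36 - 0.0396 = 0.3204
Sector ⌊H'⌋ = 5 → (R',G',B') = (0.0792, 0.0, 0.03828)
RGB = ((R'+m)×255, (G'+m)×255, (B'+m)×255) = (101.898, 81.702, 91.4634)
Round half up → RGB(102, 82, 91)


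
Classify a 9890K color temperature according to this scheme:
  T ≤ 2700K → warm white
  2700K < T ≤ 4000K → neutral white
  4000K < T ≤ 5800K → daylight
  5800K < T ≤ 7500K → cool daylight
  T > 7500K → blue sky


Temperature: 9890K
9890K > 7500K → blue sky
Classification: blue sky


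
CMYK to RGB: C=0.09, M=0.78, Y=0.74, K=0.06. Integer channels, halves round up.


R = 255 × (1-C) × (1-K) = 255 × 0.91 × 0.94 = 218.127 → 218
G = 255 × (1-M) × (1-K) = 255 × 0.22 × 0.94 = 52.734 → 53
B = 255 × (1-Y) × (1-K) = 255 × 0.26 × 0.94 = 62.322 → 62
= RGB(218, 53, 62)


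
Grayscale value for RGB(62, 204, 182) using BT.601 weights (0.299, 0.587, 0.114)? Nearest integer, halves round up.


Gray = 0.299×R + 0.587×G + 0.114×B
Gray = 0.299×62 + 0.587×204 + 0.114×182
Gray = 18.538 + 119.748 + 20.748
Gray = 159.034 → round half up → 159
Gray = 159


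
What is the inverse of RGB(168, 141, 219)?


Invert: (255-R, 255-G, 255-B)
R: 255-168 = 87
G: 255-141 = 114
B: 255-219 = 36
= RGB(87, 114, 36)


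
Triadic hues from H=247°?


Triadic: equally spaced at 120° intervals
H1 = 247°
H2 = (247 + 120) mod 360 = 7°
H3 = (247 + 240) mod 360 = 127°
Triadic = 247°, 7°, 127°


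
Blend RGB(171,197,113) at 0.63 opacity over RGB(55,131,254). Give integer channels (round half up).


C = α×F + (1-α)×B, with 1-α = 0.37
R: 0.63×171 + 0.37×55 = 107.73 + 20.35 = 128.08 → 128
G: 0.63×197 + 0.37×131 = 124.11 + 48.47 = 172.58 → 173
B: 0.63×113 + 0.37×254 = 71.19 + 93.98 = 165.17 → 165
= RGB(128, 173, 165)


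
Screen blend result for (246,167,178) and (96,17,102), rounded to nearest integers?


Screen: C = 255 - (255-A)×(255-B)/255, rounded to nearest integer
R: 255 - (255-246)×(255-96)/255 = 255 - 1431/255 ≈ 255 - 5.612 = 249.388 → 249
G: 255 - (255-167)×(255-17)/255 = 255 - 20944/255 ≈ 255 - 82.133 = 172.867 → 173
B: 255 - (255-178)×(255-102)/255 = 255 - 11781/255 ≈ 255 - 46.200 = 208.800 → 209
= RGB(249, 173, 209)


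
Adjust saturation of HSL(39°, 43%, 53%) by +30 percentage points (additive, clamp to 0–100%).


Original S = 43%
Adjustment = +30 percentage points
New S = 43 + (30) = 73
Clamp to [0, 100] → 73
= HSL(39°, 73%, 53%)


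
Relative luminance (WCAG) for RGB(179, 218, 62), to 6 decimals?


Linearize each channel (sRGB transfer function): c = v/255; c_lin = c/12.92 if c ≤ 0.04045, else ((c+0.055)/1.055)^2.4
  R: 179/255 ≈ 0.701961 > 0.04045 → ((0.701961+0.055)/1.055)^2.4 ≈ 0.450786
  G: 218/255 ≈ 0.854902 > 0.04045 → ((0.854902+0.055)/1.055)^2.4 ≈ 0.701102
  B: 62/255 ≈ 0.243137 > 0.04045 → ((0.243137+0.055)/1.055)^2.4 ≈ 0.048172
R_lin = 0.450786, G_lin = 0.701102, B_lin = 0.048172
L = 0.2126×R + 0.7152×G + 0.0722×B
L = 0.2126×0.450786 + 0.7152×0.701102 + 0.0722×0.048172
L ≈ 0.600743


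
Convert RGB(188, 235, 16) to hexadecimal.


R = 188 → BC (hex)
G = 235 → EB (hex)
B = 16 → 10 (hex)
Hex = #BCEB10


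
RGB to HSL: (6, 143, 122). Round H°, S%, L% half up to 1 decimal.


Normalize: R'=6/255≈0.0235, G'=143/255≈0.5608, B'=122/255≈0.4784
Max=143/255, Min=6/255, Δ=Max-Min=137/255
L = (Max+Min)/2 = (143+6)/510 = 149/510 = 0.29215… → L = 29.2%
L ≤ 0.5 → S = Δ/(Max+Min) = 137/(143+6) = 137/149 = 0.91946… → S = 91.9%
(the 1/255 factors cancel in S and H, so raw channel differences can be used)
Max is G' → H = 60 × ((B-R)/Δ + 2) = 60 × ((122-6)/137 + 2)
  116/137 + 2 = 0.8467… + 2 = 2.8467…
  H = 60 × 2.8467… = 170.802…° → H = 170.8°
= HSL(170.8°, 91.9%, 29.2%)


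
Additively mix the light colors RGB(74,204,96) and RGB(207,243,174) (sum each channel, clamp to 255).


Additive: each channel = min(255, C₁+C₂)
R: 74+207 = 281 → 255
G: 204+243 = 447 → 255
B: 96+174 = 270 → 255
= RGB(255, 255, 255)


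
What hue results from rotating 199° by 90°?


New hue = (H + rotation) mod 360
New hue = (199 + 90) mod 360
= 289 mod 360
= 289°


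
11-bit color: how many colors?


Colors = 2^bits = 2^11
= 2,048 colors


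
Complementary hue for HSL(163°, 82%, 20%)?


Complement = opposite side of color wheel = hue + 180°
H' = (163 + 180) mod 360 = 343°
S and L unchanged.
= HSL(343°, 82%, 20%)


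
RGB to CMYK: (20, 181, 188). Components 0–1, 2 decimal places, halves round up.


R'=20/255≈0.0784, G'=181/255≈0.7098, B'=188/255≈0.7373
K = 1 - max(R',G',B') = 1 - 188/255 = 67/255 = 0.26274… → 0.26
(1-R'-K)/(1-K) simplifies to (max-R)/max with max = 188:
C = (188-20)/188 = 168/188 = 0.89361… → 0.89
M = (188-181)/188 = 7/188 = 0.03723… → 0.04
Y = (188-188)/188 = 0/188 = 0 → 0.00
= CMYK(0.89, 0.04, 0.00, 0.26)


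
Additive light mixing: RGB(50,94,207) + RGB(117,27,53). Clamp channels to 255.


Additive: each channel = min(255, C₁+C₂)
R: 50+117 = 167 → 167
G: 94+27 = 121 → 121
B: 207+53 = 260 → 255
= RGB(167, 121, 255)


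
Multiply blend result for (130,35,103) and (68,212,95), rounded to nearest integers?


Multiply: C = A×B/255, rounded to nearest integer
R: 130×68/255 = 8840/255 ≈ 34.667 → 35
G: 35×212/255 = 7420/255 ≈ 29.098 → 29
B: 103×95/255 = 9785/255 ≈ 38.373 → 38
= RGB(35, 29, 38)


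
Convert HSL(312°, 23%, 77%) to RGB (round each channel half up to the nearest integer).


H=312°, S=0.23, L=0.77
C = (1-|2L-1|)×S = (1-|0.54|)×0.23 = 0.1058
H' = H/60 = 312/60 ≈ 5.2000; X = C×(1-|H' mod 2 - 1|) = 0.08464
m = L - C/2 = 0.77 - 0.0529 = 0.7171
Sector ⌊H'⌋ = 5 → (R',G',B') = (0.1058, 0.0, 0.08464)
RGB = ((R'+m)×255, (G'+m)×255, (B'+m)×255) = (209.8395, 182.8605, 204.4437)
Round half up → RGB(210, 183, 204)


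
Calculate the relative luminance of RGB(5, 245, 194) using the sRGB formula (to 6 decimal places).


Linearize each channel (sRGB transfer function): c = v/255; c_lin = c/12.92 if c ≤ 0.04045, else ((c+0.055)/1.055)^2.4
  R: 5/255 ≈ 0.019608 ≤ 0.04045 → 0.019608/12.92 ≈ 0.001518
  G: 245/255 ≈ 0.960784 > 0.04045 → ((0.960784+0.055)/1.055)^2.4 ≈ 0.913099
  B: 194/255 ≈ 0.760784 > 0.04045 → ((0.760784+0.055)/1.055)^2.4 ≈ 0.539479
R_lin = 0.001518, G_lin = 0.913099, B_lin = 0.539479
L = 0.2126×R + 0.7152×G + 0.0722×B
L = 0.2126×0.001518 + 0.7152×0.913099 + 0.0722×0.539479
L ≈ 0.692321


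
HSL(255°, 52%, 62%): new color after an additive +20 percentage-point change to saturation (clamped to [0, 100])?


Original S = 52%
Adjustment = +20 percentage points
New S = 52 + (20) = 72
Clamp to [0, 100] → 72
= HSL(255°, 72%, 62%)


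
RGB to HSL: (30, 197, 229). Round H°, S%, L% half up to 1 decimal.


Normalize: R'=30/255≈0.1176, G'=197/255≈0.7725, B'=229/255≈0.8980
Max=229/255, Min=30/255, Δ=Max-Min=199/255
L = (Max+Min)/2 = (229+30)/510 = 259/510 = 0.50784… → L = 50.8%
L > 0.5 → S = Δ/(2-Max-Min) = 199/(510-229-30) = 199/251 = 0.79282… → S = 79.3%
(the 1/255 factors cancel in S and H, so raw channel differences can be used)
Max is B' → H = 60 × ((R-G)/Δ + 4) = 60 × ((30-197)/199 + 4)
  -167/199 + 4 = -0.8391… + 4 = 3.1608…
  H = 60 × 3.1608… = 189.648…° → H = 189.6°
= HSL(189.6°, 79.3%, 50.8%)


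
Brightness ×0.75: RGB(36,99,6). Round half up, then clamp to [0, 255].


Multiply each channel by 0.75, round half up, clamp to [0, 255]
R: 36×0.75 = 27
G: 99×0.75 = 74.25 → round → 74
B: 6×0.75 = 4.5 → round → 5
= RGB(27, 74, 5)


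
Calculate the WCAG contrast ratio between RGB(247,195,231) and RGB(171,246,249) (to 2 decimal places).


Linearize each sRGB channel c=v/255: c/12.92 if c ≤ 0.04045 else ((c+0.055)/1.055)^2.4
L = 0.2126×R_lin + 0.7152×G_lin + 0.0722×B_lin
Color 1 (247,195,231):
  R=247: 247/255≈0.9686 > 0.04045 → ((0.9686+0.055)/1.055)^2.4 ≈ 0.93011
  G=195: 195/255≈0.7647 > 0.04045 → ((0.7647+0.055)/1.055)^2.4 ≈ 0.54572
  B=231: 231/255≈0.9059 > 0.04045 → ((0.9059+0.055)/1.055)^2.4 ≈ 0.79910
  L1 = 0.2126×0.93011 + 0.7152×0.54572 + 0.0722×0.79910 ≈ 0.64574
Color 2 (171,246,249):
  R=171: 171/255≈0.6706 > 0.04045 → ((0.6706+0.055)/1.055)^2.4 ≈ 0.40724
  G=246: 246/255≈0.9647 > 0.04045 → ((0.9647+0.055)/1.055)^2.4 ≈ 0.92158
  B=249: 249/255≈0.9765 > 0.04045 → ((0.9765+0.055)/1.055)^2.4 ≈ 0.94731
  L2 = 0.2126×0.40724 + 0.7152×0.92158 + 0.0722×0.94731 ≈ 0.81409
Lighter = 0.81409, Darker = 0.64574
Ratio = (L_lighter + 0.05) / (L_darker + 0.05)
Ratio = (0.81409 + 0.05) / (0.64574 + 0.05) = 0.86409 / 0.69574 ≈ 1.2420
Ratio ≈ 1.24:1


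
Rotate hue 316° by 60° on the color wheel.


New hue = (H + rotation) mod 360
New hue = (316 + 60) mod 360
= 376 mod 360
= 16°


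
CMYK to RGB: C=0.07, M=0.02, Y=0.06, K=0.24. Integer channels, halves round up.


R = 255 × (1-C) × (1-K) = 255 × 0.93 × 0.76 = 180.234 → 180
G = 255 × (1-M) × (1-K) = 255 × 0.98 × 0.76 = 189.924 → 190
B = 255 × (1-Y) × (1-K) = 255 × 0.94 × 0.76 = 182.172 → 182
= RGB(180, 190, 182)


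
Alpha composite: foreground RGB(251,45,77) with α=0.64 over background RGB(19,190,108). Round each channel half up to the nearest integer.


C = α×F + (1-α)×B, with 1-α = 0.36
R: 0.64×251 + 0.36×19 = 160.64 + 6.84 = 167.48 → 167
G: 0.64×45 + 0.36×190 = 28.80 + 68.40 = 97.20 → 97
B: 0.64×77 + 0.36×108 = 49.28 + 38.88 = 88.16 → 88
= RGB(167, 97, 88)


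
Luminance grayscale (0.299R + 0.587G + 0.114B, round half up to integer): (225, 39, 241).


Gray = 0.299×R + 0.587×G + 0.114×B
Gray = 0.299×225 + 0.587×39 + 0.114×241
Gray = 67.275 + 22.893 + 27.474
Gray = 117.642 → round half up → 118
Gray = 118


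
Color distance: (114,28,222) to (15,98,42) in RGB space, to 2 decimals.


d = √[(R₁-R₂)² + (G₁-G₂)² + (B₁-B₂)²]
d = √[(114-15)² + (28-98)² + (222-42)²]
d = √[9801 + 4900 + 32400]
d = √47101
d ≈ 217.03


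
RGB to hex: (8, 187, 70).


R = 8 → 08 (hex)
G = 187 → BB (hex)
B = 70 → 46 (hex)
Hex = #08BB46


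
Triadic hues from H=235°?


Triadic: equally spaced at 120° intervals
H1 = 235°
H2 = (235 + 120) mod 360 = 355°
H3 = (235 + 240) mod 360 = 115°
Triadic = 235°, 355°, 115°


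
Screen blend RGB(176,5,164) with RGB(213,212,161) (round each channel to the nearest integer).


Screen: C = 255 - (255-A)×(255-B)/255, rounded to nearest integer
R: 255 - (255-176)×(255-213)/255 = 255 - 3318/255 ≈ 255 - 13.012 = 241.988 → 242
G: 255 - (255-5)×(255-212)/255 = 255 - 10750/255 ≈ 255 - 42.157 = 212.843 → 213
B: 255 - (255-164)×(255-161)/255 = 255 - 8554/255 ≈ 255 - 33.545 = 221.455 → 221
= RGB(242, 213, 221)


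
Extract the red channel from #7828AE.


Color: #7828AE
R = 78 = 120
G = 28 = 40
B = AE = 174
Red = 120


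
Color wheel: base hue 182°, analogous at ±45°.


Base hue: 182°
Left analog: (182 - 45) mod 360 = 137°
Right analog: (182 + 45) mod 360 = 227°
Analogous hues = 137° and 227°


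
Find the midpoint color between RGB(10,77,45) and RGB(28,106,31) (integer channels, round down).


Midpoint: each channel = ⌊(C₁+C₂)/2⌋
R: ⌊(10+28)/2⌋ = 19
G: ⌊(77+106)/2⌋ = 91
B: ⌊(45+31)/2⌋ = 38
= RGB(19, 91, 38)


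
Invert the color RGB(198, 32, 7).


Invert: (255-R, 255-G, 255-B)
R: 255-198 = 57
G: 255-32 = 223
B: 255-7 = 248
= RGB(57, 223, 248)


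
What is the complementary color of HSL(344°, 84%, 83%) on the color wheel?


Complement = opposite side of color wheel = hue + 180°
H' = (344 + 180) mod 360 = 164°
S and L unchanged.
= HSL(164°, 84%, 83%)


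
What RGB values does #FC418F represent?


FC → 252 (R)
41 → 65 (G)
8F → 143 (B)
= RGB(252, 65, 143)


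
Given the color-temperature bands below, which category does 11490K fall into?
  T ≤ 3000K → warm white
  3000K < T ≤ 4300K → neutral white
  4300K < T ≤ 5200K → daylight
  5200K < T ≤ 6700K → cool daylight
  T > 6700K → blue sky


Temperature: 11490K
11490K > 6700K → blue sky
Classification: blue sky


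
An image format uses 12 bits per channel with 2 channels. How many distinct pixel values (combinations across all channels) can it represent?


Total bits = 12 bits/channel × 2 channels = 24 bits
Distinct pixel values = 2^24
= 16,777,216 pixel values


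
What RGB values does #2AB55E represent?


2A → 42 (R)
B5 → 181 (G)
5E → 94 (B)
= RGB(42, 181, 94)


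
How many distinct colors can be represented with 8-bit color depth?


Colors = 2^bits = 2^8
= 256 colors


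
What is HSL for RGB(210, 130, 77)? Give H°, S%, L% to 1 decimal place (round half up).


Normalize: R'=210/255≈0.8235, G'=130/255≈0.5098, B'=77/255≈0.3020
Max=210/255, Min=77/255, Δ=Max-Min=133/255
L = (Max+Min)/2 = (210+77)/510 = 287/510 = 0.56274… → L = 56.3%
L > 0.5 → S = Δ/(2-Max-Min) = 133/(510-210-77) = 133/223 = 0.59641… → S = 59.6%
(the 1/255 factors cancel in S and H, so raw channel differences can be used)
Max is R' → H = 60 × (((G-B)/Δ) mod 6) = 60 × (((130-77)/133) mod 6)
  53/133 = 0.3984…
  H = 60 × 0.3984… = 23.909…° → H = 23.9°
= HSL(23.9°, 59.6%, 56.3%)


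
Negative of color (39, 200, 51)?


Invert: (255-R, 255-G, 255-B)
R: 255-39 = 216
G: 255-200 = 55
B: 255-51 = 204
= RGB(216, 55, 204)


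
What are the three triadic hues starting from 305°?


Triadic: equally spaced at 120° intervals
H1 = 305°
H2 = (305 + 120) mod 360 = 65°
H3 = (305 + 240) mod 360 = 185°
Triadic = 305°, 65°, 185°


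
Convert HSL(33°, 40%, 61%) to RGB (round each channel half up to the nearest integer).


H=33°, S=0.40, L=0.61
C = (1-|2L-1|)×S = (1-|0.22|)×0.40 = 0.312
H' = H/60 = 33/60 ≈ 0.5500; X = C×(1-|H' mod 2 - 1|) = 0.1716
m = L - C/2 = 0.61 - 0.156 = 0.454
Sector ⌊H'⌋ = 0 → (R',G',B') = (0.312, 0.1716, 0.0)
RGB = ((R'+m)×255, (G'+m)×255, (B'+m)×255) = (195.33, 159.528, 115.77)
Round half up → RGB(195, 160, 116)


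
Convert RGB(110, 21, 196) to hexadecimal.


R = 110 → 6E (hex)
G = 21 → 15 (hex)
B = 196 → C4 (hex)
Hex = #6E15C4


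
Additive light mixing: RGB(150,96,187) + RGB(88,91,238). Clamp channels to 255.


Additive: each channel = min(255, C₁+C₂)
R: 150+88 = 238 → 238
G: 96+91 = 187 → 187
B: 187+238 = 425 → 255
= RGB(238, 187, 255)


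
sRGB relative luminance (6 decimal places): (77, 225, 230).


Linearize each channel (sRGB transfer function): c = v/255; c_lin = c/12.92 if c ≤ 0.04045, else ((c+0.055)/1.055)^2.4
  R: 77/255 ≈ 0.301961 > 0.04045 → ((0.301961+0.055)/1.055)^2.4 ≈ 0.074214
  G: 225/255 ≈ 0.882353 > 0.04045 → ((0.882353+0.055)/1.055)^2.4 ≈ 0.752942
  B: 230/255 ≈ 0.901961 > 0.04045 → ((0.901961+0.055)/1.055)^2.4 ≈ 0.791298
R_lin = 0.074214, G_lin = 0.752942, B_lin = 0.791298
L = 0.2126×R + 0.7152×G + 0.0722×B
L = 0.2126×0.074214 + 0.7152×0.752942 + 0.0722×0.791298
L ≈ 0.611414


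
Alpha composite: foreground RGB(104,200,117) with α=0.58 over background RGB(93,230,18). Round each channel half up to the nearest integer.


C = α×F + (1-α)×B, with 1-α = 0.42
R: 0.58×104 + 0.42×93 = 60.32 + 39.06 = 99.38 → 99
G: 0.58×200 + 0.42×230 = 116.00 + 96.60 = 212.60 → 213
B: 0.58×117 + 0.42×18 = 67.86 + 7.56 = 75.42 → 75
= RGB(99, 213, 75)


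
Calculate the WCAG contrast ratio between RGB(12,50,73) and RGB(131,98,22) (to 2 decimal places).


Linearize each sRGB channel c=v/255: c/12.92 if c ≤ 0.04045 else ((c+0.055)/1.055)^2.4
L = 0.2126×R_lin + 0.7152×G_lin + 0.0722×B_lin
Color 1 (12,50,73):
  R=12: 12/255≈0.0471 > 0.04045 → ((0.0471+0.055)/1.055)^2.4 ≈ 0.00368
  G=50: 50/255≈0.1961 > 0.04045 → ((0.1961+0.055)/1.055)^2.4 ≈ 0.03190
  B=73: 73/255≈0.2863 > 0.04045 → ((0.2863+0.055)/1.055)^2.4 ≈ 0.06663
  L1 = 0.2126×0.00368 + 0.7152×0.03190 + 0.0722×0.06663 ≈ 0.02840
Color 2 (131,98,22):
  R=131: 131/255≈0.5137 > 0.04045 → ((0.5137+0.055)/1.055)^2.4 ≈ 0.22697
  G=98: 98/255≈0.3843 > 0.04045 → ((0.3843+0.055)/1.055)^2.4 ≈ 0.12214
  B=22: 22/255≈0.0863 > 0.04045 → ((0.0863+0.055)/1.055)^2.4 ≈ 0.00802
  L2 = 0.2126×0.22697 + 0.7152×0.12214 + 0.0722×0.00802 ≈ 0.13619
Lighter = 0.13619, Darker = 0.02840
Ratio = (L_lighter + 0.05) / (L_darker + 0.05)
Ratio = (0.13619 + 0.05) / (0.02840 + 0.05) = 0.18619 / 0.07840 ≈ 2.3747
Ratio ≈ 2.37:1


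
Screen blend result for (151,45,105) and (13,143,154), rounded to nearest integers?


Screen: C = 255 - (255-A)×(255-B)/255, rounded to nearest integer
R: 255 - (255-151)×(255-13)/255 = 255 - 25168/255 ≈ 255 - 98.698 = 156.302 → 156
G: 255 - (255-45)×(255-143)/255 = 255 - 23520/255 ≈ 255 - 92.235 = 162.765 → 163
B: 255 - (255-105)×(255-154)/255 = 255 - 15150/255 ≈ 255 - 59.412 = 195.588 → 196
= RGB(156, 163, 196)


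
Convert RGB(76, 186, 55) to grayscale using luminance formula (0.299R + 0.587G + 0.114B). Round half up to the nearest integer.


Gray = 0.299×R + 0.587×G + 0.114×B
Gray = 0.299×76 + 0.587×186 + 0.114×55
Gray = 22.724 + 109.182 + 6.270
Gray = 138.176 → round half up → 138
Gray = 138


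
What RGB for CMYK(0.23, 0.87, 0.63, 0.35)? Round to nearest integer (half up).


R = 255 × (1-C) × (1-K) = 255 × 0.77 × 0.65 = 127.6275 → 128
G = 255 × (1-M) × (1-K) = 255 × 0.13 × 0.65 = 21.5475 → 22
B = 255 × (1-Y) × (1-K) = 255 × 0.37 × 0.65 = 61.3275 → 61
= RGB(128, 22, 61)


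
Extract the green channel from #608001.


Color: #608001
R = 60 = 96
G = 80 = 128
B = 01 = 1
Green = 128


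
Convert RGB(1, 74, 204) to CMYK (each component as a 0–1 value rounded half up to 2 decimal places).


R'=1/255≈0.0039, G'=74/255≈0.2902, B'=204/255≈0.8000
K = 1 - max(R',G',B') = 1 - 204/255 = 51/255 = 0.2 → 0.20
(1-R'-K)/(1-K) simplifies to (max-R)/max with max = 204:
C = (204-1)/204 = 203/204 = 0.99509… → 1.00
M = (204-74)/204 = 130/204 = 0.63725… → 0.64
Y = (204-204)/204 = 0/204 = 0 → 0.00
= CMYK(1.00, 0.64, 0.00, 0.20)


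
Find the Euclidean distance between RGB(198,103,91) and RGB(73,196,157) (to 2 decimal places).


d = √[(R₁-R₂)² + (G₁-G₂)² + (B₁-B₂)²]
d = √[(198-73)² + (103-196)² + (91-157)²]
d = √[15625 + 8649 + 4356]
d = √28630
d ≈ 169.20


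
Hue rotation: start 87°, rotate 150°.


New hue = (H + rotation) mod 360
New hue = (87 + 150) mod 360
= 237 mod 360
= 237°


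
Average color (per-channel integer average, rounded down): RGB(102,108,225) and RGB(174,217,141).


Midpoint: each channel = ⌊(C₁+C₂)/2⌋
R: ⌊(102+174)/2⌋ = 138
G: ⌊(108+217)/2⌋ = 162
B: ⌊(225+141)/2⌋ = 183
= RGB(138, 162, 183)


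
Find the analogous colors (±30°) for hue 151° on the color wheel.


Base hue: 151°
Left analog: (151 - 30) mod 360 = 121°
Right analog: (151 + 30) mod 360 = 181°
Analogous hues = 121° and 181°


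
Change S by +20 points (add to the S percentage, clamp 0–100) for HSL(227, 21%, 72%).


Original S = 21%
Adjustment = +20 percentage points
New S = 21 + (20) = 41
Clamp to [0, 100] → 41
= HSL(227°, 41%, 72%)


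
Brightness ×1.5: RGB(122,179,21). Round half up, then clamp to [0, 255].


Multiply each channel by 1.5, round half up, clamp to [0, 255]
R: 122×1.5 = 183
G: 179×1.5 = 268.5 → round → 269 → clamp → 255
B: 21×1.5 = 31.5 → round → 32
= RGB(183, 255, 32)


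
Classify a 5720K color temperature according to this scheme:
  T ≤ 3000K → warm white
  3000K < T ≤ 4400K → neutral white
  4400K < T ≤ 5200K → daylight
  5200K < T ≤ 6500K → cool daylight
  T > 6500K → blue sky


Temperature: 5720K
5200K < 5720K ≤ 6500K → cool daylight
Classification: cool daylight


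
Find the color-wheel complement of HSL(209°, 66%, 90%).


Complement = opposite side of color wheel = hue + 180°
H' = (209 + 180) mod 360 = 29°
S and L unchanged.
= HSL(29°, 66%, 90%)


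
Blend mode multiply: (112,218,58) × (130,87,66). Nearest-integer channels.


Multiply: C = A×B/255, rounded to nearest integer
R: 112×130/255 = 14560/255 ≈ 57.098 → 57
G: 218×87/255 = 18966/255 ≈ 74.376 → 74
B: 58×66/255 = 3828/255 ≈ 15.012 → 15
= RGB(57, 74, 15)


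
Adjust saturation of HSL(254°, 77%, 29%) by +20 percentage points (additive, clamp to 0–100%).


Original S = 77%
Adjustment = +20 percentage points
New S = 77 + (20) = 97
Clamp to [0, 100] → 97
= HSL(254°, 97%, 29%)


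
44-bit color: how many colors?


Colors = 2^bits = 2^44
= 17,592,186,044,416 colors


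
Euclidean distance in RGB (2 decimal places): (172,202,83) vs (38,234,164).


d = √[(R₁-R₂)² + (G₁-G₂)² + (B₁-B₂)²]
d = √[(172-38)² + (202-234)² + (83-164)²]
d = √[17956 + 1024 + 6561]
d = √25541
d ≈ 159.82


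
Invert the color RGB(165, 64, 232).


Invert: (255-R, 255-G, 255-B)
R: 255-165 = 90
G: 255-64 = 191
B: 255-232 = 23
= RGB(90, 191, 23)


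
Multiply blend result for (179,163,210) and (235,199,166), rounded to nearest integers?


Multiply: C = A×B/255, rounded to nearest integer
R: 179×235/255 = 42065/255 ≈ 164.961 → 165
G: 163×199/255 = 32437/255 ≈ 127.204 → 127
B: 210×166/255 = 34860/255 ≈ 136.706 → 137
= RGB(165, 127, 137)


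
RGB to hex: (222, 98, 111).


R = 222 → DE (hex)
G = 98 → 62 (hex)
B = 111 → 6F (hex)
Hex = #DE626F


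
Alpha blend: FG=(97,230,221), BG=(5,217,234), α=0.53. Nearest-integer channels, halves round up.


C = α×F + (1-α)×B, with 1-α = 0.47
R: 0.53×97 + 0.47×5 = 51.41 + 2.35 = 53.76 → 54
G: 0.53×230 + 0.47×217 = 121.90 + 101.99 = 223.89 → 224
B: 0.53×221 + 0.47×234 = 117.13 + 109.98 = 227.11 → 227
= RGB(54, 224, 227)


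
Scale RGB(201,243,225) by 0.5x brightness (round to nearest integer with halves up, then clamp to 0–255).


Multiply each channel by 0.5, round half up, clamp to [0, 255]
R: 201×0.5 = 100.5 → round → 101
G: 243×0.5 = 121.5 → round → 122
B: 225×0.5 = 112.5 → round → 113
= RGB(101, 122, 113)


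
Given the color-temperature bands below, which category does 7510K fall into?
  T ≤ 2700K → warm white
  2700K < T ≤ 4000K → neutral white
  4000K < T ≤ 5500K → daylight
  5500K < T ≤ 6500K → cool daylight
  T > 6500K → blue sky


Temperature: 7510K
7510K > 6500K → blue sky
Classification: blue sky


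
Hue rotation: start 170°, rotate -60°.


New hue = (H + rotation) mod 360
New hue = (170 -60) mod 360
= 110 mod 360
= 110°


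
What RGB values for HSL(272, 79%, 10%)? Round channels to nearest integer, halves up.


H=272°, S=0.79, L=0.10
C = (1-|2L-1|)×S = (1-|-0.80|)×0.79 = 0.158
H' = H/60 = 272/60 ≈ 4.5333; X = C×(1-|H' mod 2 - 1|) ≈ 0.0843
m = L - C/2 = 0.10 - 0.079 = 0.021
Sector ⌊H'⌋ = 4 → (R',G',B') = (≈0.0843, 0.0, 0.158)
RGB = ((R'+m)×255, (G'+m)×255, (B'+m)×255) = (26.843, 5.355, 45.645)
Round half up → RGB(27, 5, 46)


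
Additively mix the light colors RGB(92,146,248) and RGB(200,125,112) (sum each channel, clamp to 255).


Additive: each channel = min(255, C₁+C₂)
R: 92+200 = 292 → 255
G: 146+125 = 271 → 255
B: 248+112 = 360 → 255
= RGB(255, 255, 255)


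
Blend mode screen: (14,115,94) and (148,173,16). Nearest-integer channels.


Screen: C = 255 - (255-A)×(255-B)/255, rounded to nearest integer
R: 255 - (255-14)×(255-148)/255 = 255 - 25787/255 ≈ 255 - 101.125 = 153.875 → 154
G: 255 - (255-115)×(255-173)/255 = 255 - 11480/255 ≈ 255 - 45.020 = 209.980 → 210
B: 255 - (255-94)×(255-16)/255 = 255 - 38479/255 ≈ 255 - 150.898 = 104.102 → 104
= RGB(154, 210, 104)


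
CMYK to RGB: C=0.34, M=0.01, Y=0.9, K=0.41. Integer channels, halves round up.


R = 255 × (1-C) × (1-K) = 255 × 0.66 × 0.59 = 99.297 → 99
G = 255 × (1-M) × (1-K) = 255 × 0.99 × 0.59 = 148.9455 → 149
B = 255 × (1-Y) × (1-K) = 255 × 0.10 × 0.59 = 15.045 → 15
= RGB(99, 149, 15)


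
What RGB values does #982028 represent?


98 → 152 (R)
20 → 32 (G)
28 → 40 (B)
= RGB(152, 32, 40)


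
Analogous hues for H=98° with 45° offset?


Base hue: 98°
Left analog: (98 - 45) mod 360 = 53°
Right analog: (98 + 45) mod 360 = 143°
Analogous hues = 53° and 143°


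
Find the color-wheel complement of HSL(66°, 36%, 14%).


Complement = opposite side of color wheel = hue + 180°
H' = (66 + 180) mod 360 = 246°
S and L unchanged.
= HSL(246°, 36%, 14%)


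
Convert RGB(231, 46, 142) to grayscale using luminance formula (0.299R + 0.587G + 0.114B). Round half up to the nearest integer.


Gray = 0.299×R + 0.587×G + 0.114×B
Gray = 0.299×231 + 0.587×46 + 0.114×142
Gray = 69.069 + 27.002 + 16.188
Gray = 112.259 → round half up → 112
Gray = 112


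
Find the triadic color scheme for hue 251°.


Triadic: equally spaced at 120° intervals
H1 = 251°
H2 = (251 + 120) mod 360 = 11°
H3 = (251 + 240) mod 360 = 131°
Triadic = 251°, 11°, 131°


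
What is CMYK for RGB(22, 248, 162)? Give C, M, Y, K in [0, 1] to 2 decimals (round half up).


R'=22/255≈0.0863, G'=248/255≈0.9725, B'=162/255≈0.6353
K = 1 - max(R',G',B') = 1 - 248/255 = 7/255 = 0.02745… → 0.03
(1-R'-K)/(1-K) simplifies to (max-R)/max with max = 248:
C = (248-22)/248 = 226/248 = 0.91129… → 0.91
M = (248-248)/248 = 0/248 = 0 → 0.00
Y = (248-162)/248 = 86/248 = 0.34677… → 0.35
= CMYK(0.91, 0.00, 0.35, 0.03)


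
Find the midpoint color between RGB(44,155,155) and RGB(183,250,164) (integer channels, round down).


Midpoint: each channel = ⌊(C₁+C₂)/2⌋
R: ⌊(44+183)/2⌋ = 113
G: ⌊(155+250)/2⌋ = 202
B: ⌊(155+164)/2⌋ = 159
= RGB(113, 202, 159)


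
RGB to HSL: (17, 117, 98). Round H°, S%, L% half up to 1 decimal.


Normalize: R'=17/255≈0.0667, G'=117/255≈0.4588, B'=98/255≈0.3843
Max=117/255, Min=17/255, Δ=Max-Min=100/255
L = (Max+Min)/2 = (117+17)/510 = 134/510 = 0.26274… → L = 26.3%
L ≤ 0.5 → S = Δ/(Max+Min) = 100/(117+17) = 100/134 = 0.74626… → S = 74.6%
(the 1/255 factors cancel in S and H, so raw channel differences can be used)
Max is G' → H = 60 × ((B-R)/Δ + 2) = 60 × ((98-17)/100 + 2)
  81/100 + 2 = 0.81 + 2 = 2.81
  H = 60 × 2.81 = 168.6° → H = 168.6°
= HSL(168.6°, 74.6%, 26.3%)


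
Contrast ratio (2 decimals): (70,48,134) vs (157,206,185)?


Linearize each sRGB channel c=v/255: c/12.92 if c ≤ 0.04045 else ((c+0.055)/1.055)^2.4
L = 0.2126×R_lin + 0.7152×G_lin + 0.0722×B_lin
Color 1 (70,48,134):
  R=70: 70/255≈0.2745 > 0.04045 → ((0.2745+0.055)/1.055)^2.4 ≈ 0.06125
  G=48: 48/255≈0.1882 > 0.04045 → ((0.1882+0.055)/1.055)^2.4 ≈ 0.02956
  B=134: 134/255≈0.5255 > 0.04045 → ((0.5255+0.055)/1.055)^2.4 ≈ 0.23840
  L1 = 0.2126×0.06125 + 0.7152×0.02956 + 0.0722×0.23840 ≈ 0.05137
Color 2 (157,206,185):
  R=157: 157/255≈0.6157 > 0.04045 → ((0.6157+0.055)/1.055)^2.4 ≈ 0.33716
  G=206: 206/255≈0.8078 > 0.04045 → ((0.8078+0.055)/1.055)^2.4 ≈ 0.61721
  B=185: 185/255≈0.7255 > 0.04045 → ((0.7255+0.055)/1.055)^2.4 ≈ 0.48515
  L2 = 0.2126×0.33716 + 0.7152×0.61721 + 0.0722×0.48515 ≈ 0.54813
Lighter = 0.54813, Darker = 0.05137
Ratio = (L_lighter + 0.05) / (L_darker + 0.05)
Ratio = (0.54813 + 0.05) / (0.05137 + 0.05) = 0.59813 / 0.10137 ≈ 5.9004
Ratio ≈ 5.90:1
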